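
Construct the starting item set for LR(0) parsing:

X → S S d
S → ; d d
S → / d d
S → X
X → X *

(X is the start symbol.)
First, augment the grammar with X' → X
I₀ = CLOSURE({ [X' → . X] }):
  [X' → . X] has the dot before X: add [X → . S S d], [X → . X *]
  [X → . S S d] has the dot before S: add [S → . ; d d], [S → . / d d], [S → . X]
No further items can be added.

I₀ = { [S → . / d d], [S → . ; d d], [S → . X], [X → . S S d], [X → . X *], [X' → . X] }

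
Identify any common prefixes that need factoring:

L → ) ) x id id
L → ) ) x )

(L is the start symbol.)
Left-factoring is needed when two productions for the same non-terminal
share a common prefix on the right-hand side.

Productions for L:
  L → ) ) x id id
  L → ) ) x )

Found common prefix ') ) x' in productions for L

Answer: Yes, L has productions with common prefix ') ) x'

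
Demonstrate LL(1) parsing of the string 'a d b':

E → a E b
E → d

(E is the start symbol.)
Stack is shown with the top on the left.

Stack    Input    Action
------------------------
E $      a d b $  output E → a E b
a E b $  a d b $  match 'a'
E b $    d b $    output E → d
d b $    d b $    match 'd'
b $      b $      match 'b'
$        $        accept

The string is accepted.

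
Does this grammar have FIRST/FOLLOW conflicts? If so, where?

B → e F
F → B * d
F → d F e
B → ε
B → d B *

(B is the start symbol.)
A FIRST/FOLLOW conflict occurs when a non-terminal N has a nullable alternative N → β (β ⇒* ε) and another alternative N → α with FIRST(α) ∩ FOLLOW(N) ≠ ∅: on such a lookahead the parser cannot decide between expanding α and letting N vanish via β.

Nullable non-terminals: B.

B: nullable alternative(s) B → ε; FOLLOW(B) = { $, '*' }
  B → e F: FIRST \ {ε} = { 'e' } — disjoint from FOLLOW(B)
  B → ε: FIRST \ {ε} = { } — this is the only nullable alternative, skip
  B → d B *: FIRST \ {ε} = { 'd' } — disjoint from FOLLOW(B)

F has no nullable alternative, so no FIRST/FOLLOW check is needed there.

No FIRST/FOLLOW conflicts found.

Answer: No FIRST/FOLLOW conflicts.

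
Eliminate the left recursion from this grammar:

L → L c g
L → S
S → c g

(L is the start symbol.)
L → S L'
L' → c g L'
L' → ε
S → c g

L is directly left-recursive. The standard transformation for
  A → A α₁ | ... | A α_m | β₁ | ... | β_n
is
  A  → β₁ A' | ... | β_n A'
  A' → α₁ A' | ... | α_m A' | ε

L → S becomes L → S L'
L → L c g becomes L' → c g L'
Add L' → ε

Productions for other non-terminals are unchanged:
  S → c g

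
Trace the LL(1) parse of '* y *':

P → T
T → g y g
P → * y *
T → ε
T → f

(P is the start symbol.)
LL(1) parsing maintains a stack (initially the start symbol over $) and the input. At each step: if the stack top is a terminal, match it against the current input token; if it is a non-terminal N, replace it with the RHS of M[N, lookahead] (the unique production whose predict set contains the lookahead).

Stack is shown with the top on the left.

Stack    Input    Action
------------------------
P $      * y * $  output P → * y *
* y * $  * y * $  match '*'
y * $    y * $    match 'y'
* $      * $      match '*'
$        $        accept

The string is accepted.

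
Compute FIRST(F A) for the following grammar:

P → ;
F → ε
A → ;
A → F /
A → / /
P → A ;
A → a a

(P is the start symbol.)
FIRST sets of the non-terminals involved (from the grammar, by fixed-point iteration):
  FIRST(F) = { ε }
  FIRST(A) = { '/', ';', 'a' }

To compute FIRST(F A), process the symbols left to right:
Symbol F is a non-terminal. Add FIRST(F) \ {ε} = { }
F is nullable (ε ∈ FIRST(F)), continue to the next symbol.
Symbol A is a non-terminal. Add FIRST(A) \ {ε} = { '/', ';', 'a' }
A is not nullable (ε ∉ FIRST(A)), so stop here.
FIRST(F A) = { '/', ';', 'a' }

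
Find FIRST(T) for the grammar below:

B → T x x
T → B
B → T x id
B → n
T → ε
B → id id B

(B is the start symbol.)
{ 'id', 'n', 'x', ε }

FIRST sets of the other non-terminals involved (by the same procedure, iterated to a fixed point):
  FIRST(B) = { 'id', 'n', 'x' }

From T → B:
  - B is a non-terminal: add FIRST(B) \ {ε} = { 'id', 'n', 'x' }
    B is not nullable, so stop
From T → ε:
  - ε-production, so ε ∈ FIRST(T)

Collecting: FIRST(T) = { 'id', 'n', 'x', ε }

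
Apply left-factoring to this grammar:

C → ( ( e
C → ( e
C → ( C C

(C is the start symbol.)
Left-factoring transforms A → αβ₁ | αβ₂ into A → αA' and A' → β₁ | β₂
(α is the longest common prefix among the alternatives). Repeat until
no nonterminal has two alternatives with a common prefix.

Round 1: C has alternatives sharing prefix '('. Introduce C': C → ( C'
  Add: C' → ( e
  Add: C' → e
  Add: C' → C C

No remaining common prefixes — done.

Resulting grammar:
C → ( C'
C' → ( e
C' → e
C' → C C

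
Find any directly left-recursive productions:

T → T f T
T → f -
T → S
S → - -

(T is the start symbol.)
Yes, T is left-recursive

Direct left recursion occurs when N → N α for some non-terminal N (the right-hand side begins with the left-hand side itself).

T → T f T: LEFT RECURSIVE (starts with T)
T → f -: starts with f
T → S: starts with S
S → - -: starts with '-'

The grammar has direct left recursion on: T.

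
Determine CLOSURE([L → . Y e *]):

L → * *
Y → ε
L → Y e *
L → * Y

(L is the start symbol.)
{ [L → . Y e *], [Y → .] }

To compute CLOSURE, for each item [A → α.Bβ] where B is a non-terminal, add [B → .γ] for all productions B → γ; repeat for the newly added items until nothing changes.

Start with: [L → . Y e *]
  [L → . Y e *] has the dot before Y: add [Y → .]
No further items can be added.

CLOSURE = { [L → . Y e *], [Y → .] }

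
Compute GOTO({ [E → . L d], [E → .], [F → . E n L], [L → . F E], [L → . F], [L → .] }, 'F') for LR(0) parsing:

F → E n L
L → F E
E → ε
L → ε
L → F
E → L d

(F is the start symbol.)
GOTO(I, 'F') = CLOSURE({ [A → αX.β] : [A → α.Xβ] ∈ I, X = 'F' })

Items with dot before 'F', with the dot advanced:
  [L → . F] → [L → F .]
  [L → . F E] → [L → F . E]
Closure of the advanced items:
  [L → F . E] has the dot before E: add [E → .], [E → . L d]
  [E → . L d] has the dot before L: add [L → . F E], [L → .], [L → . F]
  [L → . F E] has the dot before F: add [F → . E n L]

GOTO = { [E → . L d], [E → .], [F → . E n L], [L → . F E], [L → . F], [L → .], [L → F . E], [L → F .] }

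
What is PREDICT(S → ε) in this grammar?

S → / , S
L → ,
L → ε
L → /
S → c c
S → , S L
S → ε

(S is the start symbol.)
PREDICT(S → ε) = (FIRST(RHS) \ {ε}) ∪ (FOLLOW(S) if ε ∈ FIRST(RHS), i.e. RHS ⇒* ε)
The right-hand side is ε (FIRST(ε) = { ε }), so the predict set is FOLLOW(S) = { $, ',', '/' }
PREDICT(S → ε) = { $, ',', '/' }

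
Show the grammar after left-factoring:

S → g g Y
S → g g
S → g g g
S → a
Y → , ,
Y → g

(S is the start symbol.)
S → g g S'
S' → Y
S' → ε
S' → g
S → a
Y → , ,
Y → g

Left-factoring transforms A → αβ₁ | αβ₂ into A → αA' and A' → β₁ | β₂
(α is the longest common prefix among the alternatives). Repeat until
no nonterminal has two alternatives with a common prefix.

Round 1: S has alternatives sharing prefix 'g g'. Introduce S': S → g g S'
  Add: S' → Y
  Add: S' → ε
  Add: S' → g

No remaining common prefixes — done.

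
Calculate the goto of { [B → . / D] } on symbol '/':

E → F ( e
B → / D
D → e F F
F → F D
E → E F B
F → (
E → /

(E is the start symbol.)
{ [B → / . D], [D → . e F F] }

GOTO(I, '/') = CLOSURE({ [A → αX.β] : [A → α.Xβ] ∈ I, X = '/' })

Items with dot before '/', with the dot advanced:
  [B → . / D] → [B → / . D]
Closure of the advanced items:
  [B → / . D] has the dot before D: add [D → . e F F]

GOTO = { [B → / . D], [D → . e F F] }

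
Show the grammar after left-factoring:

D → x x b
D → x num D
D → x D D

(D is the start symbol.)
Left-factoring transforms A → αβ₁ | αβ₂ into A → αA' and A' → β₁ | β₂
(α is the longest common prefix among the alternatives). Repeat until
no nonterminal has two alternatives with a common prefix.

Round 1: D has alternatives sharing prefix 'x'. Introduce D': D → x D'
  Add: D' → x b
  Add: D' → num D
  Add: D' → D D

No remaining common prefixes — done.

Resulting grammar:
D → x D'
D' → x b
D' → num D
D' → D D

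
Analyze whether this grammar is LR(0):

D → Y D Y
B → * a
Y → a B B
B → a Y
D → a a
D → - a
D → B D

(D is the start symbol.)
A grammar is LR(0) if no state in the canonical LR(0) collection has:
  - both a shift item (dot before a terminal) and a complete item (shift-reduce conflict), or
  - two or more complete items (reduce-reduce conflict; the accept item [D' → D .] counts as a complete item here).

Augment with D' → D and build the canonical LR(0) collection (I0 = CLOSURE({[D' → . D]}), then GOTO on every symbol after a dot until no new states appear). It has 19 states:
  I0: { [B → . * a], [B → . a Y], [D → . - a], [D → . B D], [D → . Y D Y], [D → . a a], [D' → . D], [Y → . a B B] }  — shift
  I1: { [B → * . a] }  — shift
  I2: { [D → - . a] }  — shift
  I3: { [B → . * a], [B → . a Y], [D → . - a], [D → . B D], [D → . Y D Y], [D → . a a], [D → B . D], [Y → . a B B] }  — shift
  I4: { [D' → D .] }  — accept
  I5: { [B → . * a], [B → . a Y], [D → . - a], [D → . B D], [D → . Y D Y], [D → . a a], [D → Y . D Y], [Y → . a B B] }  — shift
  I6: { [B → . * a], [B → . a Y], [B → a . Y], [D → a . a], [Y → . a B B], [Y → a . B B] }  — shift
  I7: { [B → . * a], [B → . a Y], [Y → a B . B] }  — shift
  I8: { [B → a Y .] }  — reduce
  I9: { [B → . * a], [B → . a Y], [B → a . Y], [D → a a .], [Y → . a B B], [Y → a . B B] }  — shift, reduce
  I10: { [B → . * a], [B → . a Y], [B → a . Y], [Y → . a B B], [Y → a . B B] }  — shift
  I11: { [Y → a B B .] }  — reduce
  I12: { [B → a . Y], [Y → . a B B] }  — shift
  I13: { [B → . * a], [B → . a Y], [Y → a . B B] }  — shift
  I14: { [D → Y D . Y], [Y → . a B B] }  — shift
  I15: { [D → Y D Y .] }  — reduce
  I16: { [D → B D .] }  — reduce
  I17: { [D → - a .] }  — reduce
  I18: { [B → * a .] }  — reduce

Conflict in state I9:
  Shift-reduce conflict between [D → a a .] and [B → . * a]
So the grammar is NOT LR(0).

Answer: No. Shift-reduce conflict between [D → a a .] and [B → . * a]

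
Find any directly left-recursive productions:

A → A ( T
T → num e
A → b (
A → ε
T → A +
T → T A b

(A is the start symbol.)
A → A ( T: LEFT RECURSIVE (starts with A)
T → num e: starts with num
A → b (: starts with b
A → ε: starts with ε
T → A +: starts with A
T → T A b: LEFT RECURSIVE (starts with T)

The grammar has direct left recursion on: A, T.

Answer: Yes, A, T are left-recursive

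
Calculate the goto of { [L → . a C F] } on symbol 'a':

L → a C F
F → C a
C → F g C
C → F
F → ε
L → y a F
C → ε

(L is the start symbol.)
GOTO(I, 'a') = CLOSURE({ [A → αX.β] : [A → α.Xβ] ∈ I, X = 'a' })

Items with dot before 'a', with the dot advanced:
  [L → . a C F] → [L → a . C F]
Closure of the advanced items:
  [L → a . C F] has the dot before C: add [C → . F g C], [C → . F], [C → .]
  [C → . F g C] has the dot before F: add [F → . C a], [F → .]

GOTO = { [C → . F g C], [C → . F], [C → .], [F → . C a], [F → .], [L → a . C F] }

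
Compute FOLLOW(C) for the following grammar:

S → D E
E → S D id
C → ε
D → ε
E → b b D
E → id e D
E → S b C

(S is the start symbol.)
In E → S b C: C is at the end, add FOLLOW(E)

The FOLLOW sets referred to above (computed the same way, to a fixed point):
  FOLLOW(E) = { $, 'b', 'id' }

Taking the union: FOLLOW(C) = { $, 'b', 'id' }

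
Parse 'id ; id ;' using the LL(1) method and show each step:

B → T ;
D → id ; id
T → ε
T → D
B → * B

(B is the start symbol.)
LL(1) parsing maintains a stack (initially the start symbol over $) and the input. At each step: if the stack top is a terminal, match it against the current input token; if it is a non-terminal N, replace it with the RHS of M[N, lookahead] (the unique production whose predict set contains the lookahead).

Stack is shown with the top on the left.

Stack        Input        Action
--------------------------------
B $          id ; id ; $  output B → T ;
T ; $        id ; id ; $  output T → D
D ; $        id ; id ; $  output D → id ; id
id ; id ; $  id ; id ; $  match 'id'
; id ; $     ; id ; $     match ';'
id ; $       id ; $       match 'id'
; $          ; $          match ';'
$            $            accept

The string is accepted.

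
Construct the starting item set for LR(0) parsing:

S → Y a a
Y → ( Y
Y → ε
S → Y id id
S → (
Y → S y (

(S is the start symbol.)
First, augment the grammar with S' → S
I₀ = CLOSURE({ [S' → . S] }):
  [S' → . S] has the dot before S: add [S → . Y a a], [S → . Y id id], [S → . (]
  [S → . Y a a] has the dot before Y: add [Y → . ( Y], [Y → .], [Y → . S y (]
No further items can be added.

I₀ = { [S → . (], [S → . Y a a], [S → . Y id id], [S' → . S], [Y → . ( Y], [Y → . S y (], [Y → .] }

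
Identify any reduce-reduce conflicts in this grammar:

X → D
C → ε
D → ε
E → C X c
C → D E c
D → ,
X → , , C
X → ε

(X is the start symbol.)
A reduce-reduce conflict occurs when an LR(0) state has two complete items [A → α .] and [B → β .] — both call for a reduction, and with no lookahead the parser cannot choose between them.

Augment with X' → X and build the canonical LR(0) collection (I0 = CLOSURE({[X' → . X]}), then GOTO on every symbol after a dot until no new states appear). It has 13 states:
  I0: { [D → . ,], [D → .], [X → . , , C], [X → . D], [X → .], [X' → . X] }  — shift, 2 reduces
  I1: { [D → , .], [X → , . , C] }  — shift, reduce
  I2: { [X → D .] }  — reduce
  I3: { [X' → X .] }  — accept
  I4: { [C → . D E c], [C → .], [D → . ,], [D → .], [X → , , . C] }  — shift, 2 reduces
  I5: { [D → , .] }  — reduce
  I6: { [X → , , C .] }  — reduce
  I7: { [C → . D E c], [C → .], [C → D . E c], [D → . ,], [D → .], [E → . C X c] }  — shift, 2 reduces
  I8: { [D → . ,], [D → .], [E → C . X c], [X → . , , C], [X → . D], [X → .] }  — shift, 2 reduces
  I9: { [C → D E . c] }  — shift
  I10: { [C → D E c .] }  — reduce
  I11: { [E → C X . c] }  — shift
  I12: { [E → C X c .] }  — reduce

I0 contains complete items [D → .], [X → .] — reduce-reduce conflict.
I4 contains complete items [C → .], [D → .] — reduce-reduce conflict.
I7 contains complete items [C → .], [D → .] — reduce-reduce conflict.
I8 contains complete items [D → .], [X → .] — reduce-reduce conflict.

Answer: Yes — I0: [D → .] vs [X → .]; I4: [C → .] vs [D → .]; I7: [C → .] vs [D → .]; I8: [D → .] vs [X → .]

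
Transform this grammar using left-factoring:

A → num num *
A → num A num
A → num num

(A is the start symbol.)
Left-factoring transforms A → αβ₁ | αβ₂ into A → αA' and A' → β₁ | β₂
(α is the longest common prefix among the alternatives). Repeat until
no nonterminal has two alternatives with a common prefix.

Round 1: A has alternatives sharing prefix 'num'. Introduce A': A → num A'
  Add: A' → num *
  Add: A' → A num
  Add: A' → num

Round 2: A' has alternatives sharing prefix 'num'. Introduce A'': A' → num A''
  Add: A'' → *
  Add: A'' → ε

No remaining common prefixes — done.

Resulting grammar:
A → num A'
A' → num A''
A'' → *
A'' → ε
A' → A num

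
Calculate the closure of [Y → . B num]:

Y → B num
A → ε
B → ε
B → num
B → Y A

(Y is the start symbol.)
{ [B → . Y A], [B → . num], [B → .], [Y → . B num] }

Start with: [Y → . B num]
  [Y → . B num] has the dot before B: add [B → .], [B → . num], [B → . Y A]
  [B → . Y A] has the dot before Y: all Y-items already present
No further items can be added.

CLOSURE = { [B → . Y A], [B → . num], [B → .], [Y → . B num] }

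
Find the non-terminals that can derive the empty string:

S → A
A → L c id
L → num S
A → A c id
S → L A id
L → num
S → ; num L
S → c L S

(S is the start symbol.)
None

There are no ε-productions, so no non-terminal can derive ε.
No non-terminals are nullable.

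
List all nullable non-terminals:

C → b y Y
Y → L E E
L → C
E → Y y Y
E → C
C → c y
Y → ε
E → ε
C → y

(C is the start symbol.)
A non-terminal is nullable if it can derive ε (the empty string): either it has an ε-production, or it has a production whose right-hand side consists entirely of nullable non-terminals.

ε-productions: Y → ε, E → ε
So Y, E are immediately nullable.
No further non-terminal can be added: every production for the remaining non-terminals contains a terminal or a non-nullable non-terminal.
Nullable = { 'E', 'Y' }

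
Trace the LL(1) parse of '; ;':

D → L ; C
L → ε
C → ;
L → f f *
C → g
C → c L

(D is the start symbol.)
Stack is shown with the top on the left.

Stack    Input  Action
----------------------
D $      ; ; $  output D → L ; C
L ; C $  ; ; $  output L → ε
; C $    ; ; $  match ';'
C $      ; $    output C → ;
; $      ; $    match ';'
$        $      accept

The string is accepted.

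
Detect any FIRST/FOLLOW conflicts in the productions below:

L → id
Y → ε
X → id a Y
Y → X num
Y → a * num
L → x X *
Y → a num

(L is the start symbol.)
No FIRST/FOLLOW conflicts.

Nullable non-terminals: Y.
FIRST sets used below: FIRST(X) = { 'id' }

Y: nullable alternative(s) Y → ε; FOLLOW(Y) = { '*', 'num' }
  Y → ε: FIRST \ {ε} = { } — this is the only nullable alternative, skip
  Y → X num: FIRST \ {ε} = { 'id' } — disjoint from FOLLOW(Y)
  Y → a * num: FIRST \ {ε} = { 'a' } — disjoint from FOLLOW(Y)
  Y → a num: FIRST \ {ε} = { 'a' } — disjoint from FOLLOW(Y)

L, X have no nullable alternative, so no FIRST/FOLLOW check is needed there.

No FIRST/FOLLOW conflicts found.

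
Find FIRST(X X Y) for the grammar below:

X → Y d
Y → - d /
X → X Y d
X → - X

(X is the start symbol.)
FIRST sets of the non-terminals involved (from the grammar, by fixed-point iteration):
  FIRST(X) = { '-' }

To compute FIRST(X X Y), process the symbols left to right:
Symbol X is a non-terminal. Add FIRST(X) \ {ε} = { '-' }
X is not nullable (ε ∉ FIRST(X)), so stop here.
FIRST(X X Y) = { '-' }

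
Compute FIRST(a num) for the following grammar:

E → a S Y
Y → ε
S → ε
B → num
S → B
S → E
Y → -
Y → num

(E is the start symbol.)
{ 'a' }

To compute FIRST(a num), process the symbols left to right:
Symbol a is a terminal. Add 'a' and stop.
FIRST(a num) = { 'a' }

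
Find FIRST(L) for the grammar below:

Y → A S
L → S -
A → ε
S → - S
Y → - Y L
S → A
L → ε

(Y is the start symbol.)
{ '-', ε }

To compute FIRST(L), examine every production with L on the left-hand side, reading each right-hand side left to right until a non-nullable symbol is reached.

FIRST sets of the other non-terminals involved (by the same procedure, iterated to a fixed point):
  FIRST(S) = { '-', ε }

From L → S -:
  - S is a non-terminal: add FIRST(S) \ {ε} = { '-' }
    S is nullable, so continue to the next symbol
  - '-' is a terminal: add '-' and stop
From L → ε:
  - ε-production, so ε ∈ FIRST(L)

Collecting: FIRST(L) = { '-', ε }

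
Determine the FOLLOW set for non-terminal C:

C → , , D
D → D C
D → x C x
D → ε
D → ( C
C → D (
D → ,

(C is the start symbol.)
{ $, '(', ',', 'x' }

To compute FOLLOW(C), find every occurrence of C on a right-hand side N → α C β: add FIRST(β) \ {ε}, and if β is empty or nullable also add FOLLOW(N). Iterate to a fixed point.

C is the start symbol, so $ ∈ FOLLOW(C).
In D → D C: C is at the end, add FOLLOW(D)
In D → x C x: C is followed by x, add FIRST(x) \ {ε} = { 'x' }
In D → ( C: C is at the end, add FOLLOW(D)

The FOLLOW sets referred to above (computed the same way, to a fixed point):
  FOLLOW(D) = { $, '(', ',', 'x' }

Taking the union: FOLLOW(C) = { $, '(', ',', 'x' }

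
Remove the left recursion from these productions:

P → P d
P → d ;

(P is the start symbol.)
P → d ; P'
P' → d P'
P' → ε

P is directly left-recursive. The standard transformation for
  A → A α₁ | ... | A α_m | β₁ | ... | β_n
is
  A  → β₁ A' | ... | β_n A'
  A' → α₁ A' | ... | α_m A' | ε

P → d ; becomes P → d ; P'
P → P d becomes P' → d P'
Add P' → ε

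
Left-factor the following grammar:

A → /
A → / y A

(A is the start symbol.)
Left-factoring transforms A → αβ₁ | αβ₂ into A → αA' and A' → β₁ | β₂
(α is the longest common prefix among the alternatives). Repeat until
no nonterminal has two alternatives with a common prefix.

Round 1: A has alternatives sharing prefix '/'. Introduce A': A → / A'
  Add: A' → ε
  Add: A' → y A

No remaining common prefixes — done.

Resulting grammar:
A → / A'
A' → ε
A' → y A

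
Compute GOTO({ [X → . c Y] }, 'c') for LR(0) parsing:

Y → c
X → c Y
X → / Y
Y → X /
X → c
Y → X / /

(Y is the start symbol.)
GOTO(I, 'c') = CLOSURE({ [A → αX.β] : [A → α.Xβ] ∈ I, X = 'c' })

Items with dot before 'c', with the dot advanced:
  [X → . c Y] → [X → c . Y]
Closure of the advanced items:
  [X → c . Y] has the dot before Y: add [Y → . c], [Y → . X /], [Y → . X / /]
  [Y → . X /] has the dot before X: add [X → . c Y], [X → . / Y], [X → . c]

GOTO = { [X → . / Y], [X → . c Y], [X → . c], [X → c . Y], [Y → . X / /], [Y → . X /], [Y → . c] }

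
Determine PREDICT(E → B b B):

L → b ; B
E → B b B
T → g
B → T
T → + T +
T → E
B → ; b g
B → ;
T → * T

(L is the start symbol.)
PREDICT(E → B b B) = (FIRST(RHS) \ {ε}) ∪ (FOLLOW(E) if ε ∈ FIRST(RHS), i.e. RHS ⇒* ε)
FIRST(B) = { '*', '+', ';', 'g' }
FIRST(B b B) = { '*', '+', ';', 'g' }
ε ∉ FIRST(B b B), so FOLLOW(E) is not added.
PREDICT(E → B b B) = { '*', '+', ';', 'g' }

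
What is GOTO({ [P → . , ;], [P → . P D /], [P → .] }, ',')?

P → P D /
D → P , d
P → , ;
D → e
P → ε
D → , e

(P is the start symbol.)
GOTO(I, ',') = CLOSURE({ [A → αX.β] : [A → α.Xβ] ∈ I, X = ',' })

Items with dot before ',', with the dot advanced:
  [P → . , ;] → [P → , . ;]
Closure adds nothing (no advanced item has the dot before a non-terminal).

GOTO = { [P → , . ;] }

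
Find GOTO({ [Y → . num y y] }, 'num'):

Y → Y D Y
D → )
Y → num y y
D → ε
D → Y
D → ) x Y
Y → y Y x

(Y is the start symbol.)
{ [Y → num . y y] }

GOTO(I, 'num') = CLOSURE({ [A → αX.β] : [A → α.Xβ] ∈ I, X = 'num' })

Items with dot before 'num', with the dot advanced:
  [Y → . num y y] → [Y → num . y y]
Closure adds nothing (no advanced item has the dot before a non-terminal).

GOTO = { [Y → num . y y] }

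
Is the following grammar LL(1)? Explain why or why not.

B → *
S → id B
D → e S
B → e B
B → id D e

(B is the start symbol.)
Yes, the grammar is LL(1).

For B:
  PREDICT(B → '*') = { '*' }
  PREDICT(B → e B) = { 'e' }
  PREDICT(B → id D e) = { 'id' }
S, D have a single production, so nothing to check there.

All predict sets are disjoint. The grammar IS LL(1).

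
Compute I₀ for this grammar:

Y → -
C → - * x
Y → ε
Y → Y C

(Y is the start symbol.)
{ [Y → . -], [Y → . Y C], [Y → .], [Y' → . Y] }

First, augment the grammar with Y' → Y
I₀ = CLOSURE({ [Y' → . Y] }):
  [Y' → . Y] has the dot before Y: add [Y → . -], [Y → .], [Y → . Y C]
No further items can be added.

I₀ = { [Y → . -], [Y → . Y C], [Y → .], [Y' → . Y] }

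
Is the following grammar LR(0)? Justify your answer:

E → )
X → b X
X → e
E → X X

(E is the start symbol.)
Yes, the grammar is LR(0)

Augment with E' → E and build the canonical LR(0) collection (I0 = CLOSURE({[E' → . E]}), then GOTO on every symbol after a dot until no new states appear). It has 8 states:
  I0: { [E → . )], [E → . X X], [E' → . E], [X → . b X], [X → . e] }  — shift
  I1: { [E → ) .] }  — reduce
  I2: { [E' → E .] }  — accept
  I3: { [E → X . X], [X → . b X], [X → . e] }  — shift
  I4: { [X → . b X], [X → . e], [X → b . X] }  — shift
  I5: { [X → e .] }  — reduce
  I6: { [X → b X .] }  — reduce
  I7: { [E → X X .] }  — reduce

Every state is either a pure shift/goto state or contains exactly one complete item and nothing to shift — no conflicts. The grammar is LR(0).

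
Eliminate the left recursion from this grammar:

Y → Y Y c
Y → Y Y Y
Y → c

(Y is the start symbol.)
Y → c Y'
Y' → Y c Y'
Y' → Y Y Y'
Y' → ε

Y is directly left-recursive. The standard transformation for
  A → A α₁ | ... | A α_m | β₁ | ... | β_n
is
  A  → β₁ A' | ... | β_n A'
  A' → α₁ A' | ... | α_m A' | ε

Y → c becomes Y → c Y'
Y → Y Y c becomes Y' → Y c Y'
Y → Y Y Y becomes Y' → Y Y Y'
Add Y' → ε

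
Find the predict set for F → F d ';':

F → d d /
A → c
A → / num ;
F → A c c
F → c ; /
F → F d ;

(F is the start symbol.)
{ '/', 'c', 'd' }

PREDICT(F → F d ';') = (FIRST(RHS) \ {ε}) ∪ (FOLLOW(F) if ε ∈ FIRST(RHS), i.e. RHS ⇒* ε)
FIRST(F) = { '/', 'c', 'd' }
FIRST(F d ';') = { '/', 'c', 'd' }
ε ∉ FIRST(F d ';'), so FOLLOW(F) is not added.
PREDICT(F → F d ';') = { '/', 'c', 'd' }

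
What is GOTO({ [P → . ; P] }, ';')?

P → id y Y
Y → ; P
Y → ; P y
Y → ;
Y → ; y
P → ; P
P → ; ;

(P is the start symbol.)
{ [P → . ; ;], [P → . ; P], [P → . id y Y], [P → ; . P] }

GOTO(I, ';') = CLOSURE({ [A → αX.β] : [A → α.Xβ] ∈ I, X = ';' })

Items with dot before ';', with the dot advanced:
  [P → . ; P] → [P → ; . P]
Closure of the advanced items:
  [P → ; . P] has the dot before P: add [P → . id y Y], [P → . ; P], [P → . ; ;]

GOTO = { [P → . ; ;], [P → . ; P], [P → . id y Y], [P → ; . P] }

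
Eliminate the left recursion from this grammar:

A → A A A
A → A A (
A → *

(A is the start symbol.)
A is directly left-recursive. The standard transformation for
  A → A α₁ | ... | A α_m | β₁ | ... | β_n
is
  A  → β₁ A' | ... | β_n A'
  A' → α₁ A' | ... | α_m A' | ε

A → * becomes A → * A'
A → A A A becomes A' → A A A'
A → A A ( becomes A' → A ( A'
Add A' → ε

Resulting grammar:
A → * A'
A' → A A A'
A' → A ( A'
A' → ε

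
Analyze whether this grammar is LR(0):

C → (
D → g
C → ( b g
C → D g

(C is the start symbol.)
No. Shift-reduce conflict between [C → ( .] and [C → ( . b g]

Augment with C' → C and build the canonical LR(0) collection (I0 = CLOSURE({[C' → . C]}), then GOTO on every symbol after a dot until no new states appear). It has 8 states:
  I0: { [C → . ( b g], [C → . (], [C → . D g], [C' → . C], [D → . g] }  — shift
  I1: { [C → ( . b g], [C → ( .] }  — shift, reduce
  I2: { [C' → C .] }  — accept
  I3: { [C → D . g] }  — shift
  I4: { [D → g .] }  — reduce
  I5: { [C → D g .] }  — reduce
  I6: { [C → ( b . g] }  — shift
  I7: { [C → ( b g .] }  — reduce

Conflict in state I1:
  Shift-reduce conflict between [C → ( .] and [C → ( . b g]
So the grammar is NOT LR(0).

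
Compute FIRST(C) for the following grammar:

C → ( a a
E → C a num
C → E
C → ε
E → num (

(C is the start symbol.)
To compute FIRST(C), examine every production with C on the left-hand side, reading each right-hand side left to right until a non-nullable symbol is reached.

FIRST sets of the other non-terminals involved (by the same procedure, iterated to a fixed point):
  FIRST(E) = { '(', 'a', 'num' }

From C → ( a a:
  - '(' is a terminal: add '(' and stop
From C → E:
  - E is a non-terminal: add FIRST(E) \ {ε} = { '(', 'a', 'num' }
    E is not nullable, so stop
From C → ε:
  - ε-production, so ε ∈ FIRST(C)

Collecting: FIRST(C) = { '(', 'a', 'num', ε }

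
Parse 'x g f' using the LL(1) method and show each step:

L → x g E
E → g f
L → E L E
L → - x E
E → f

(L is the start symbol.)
LL(1) parsing maintains a stack (initially the start symbol over $) and the input. At each step: if the stack top is a terminal, match it against the current input token; if it is a non-terminal N, replace it with the RHS of M[N, lookahead] (the unique production whose predict set contains the lookahead).

Stack is shown with the top on the left.

Stack    Input    Action
------------------------
L $      x g f $  output L → x g E
x g E $  x g f $  match 'x'
g E $    g f $    match 'g'
E $      f $      output E → f
f $      f $      match 'f'
$        $        accept

The string is accepted.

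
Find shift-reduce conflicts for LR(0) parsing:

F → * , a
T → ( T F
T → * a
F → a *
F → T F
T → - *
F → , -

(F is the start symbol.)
Augment with F' → F and build the canonical LR(0) collection (I0 = CLOSURE({[F' → . F]}), then GOTO on every symbol after a dot until no new states appear). It has 18 states:
  I0: { [F → . * , a], [F → . , -], [F → . T F], [F → . a *], [F' → . F], [T → . ( T F], [T → . * a], [T → . - *] }  — shift
  I1: { [T → ( . T F], [T → . ( T F], [T → . * a], [T → . - *] }  — shift
  I2: { [F → * . , a], [T → * . a] }  — shift
  I3: { [F → , . -] }  — shift
  I4: { [T → - . *] }  — shift
  I5: { [F' → F .] }  — accept
  I6: { [F → . * , a], [F → . , -], [F → . T F], [F → . a *], [F → T . F], [T → . ( T F], [T → . * a], [T → . - *] }  — shift
  I7: { [F → a . *] }  — shift
  I8: { [F → a * .] }  — reduce
  I9: { [F → T F .] }  — reduce
  I10: { [T → - * .] }  — reduce
  I11: { [F → , - .] }  — reduce
  I12: { [F → * , . a] }  — shift
  I13: { [T → * a .] }  — reduce
  I14: { [F → * , a .] }  — reduce
  I15: { [T → * . a] }  — shift
  I16: { [F → . * , a], [F → . , -], [F → . T F], [F → . a *], [T → ( T . F], [T → . ( T F], [T → . * a], [T → . - *] }  — shift
  I17: { [T → ( T F .] }  — reduce

No state contains both a complete item and a shift item.

Answer: No shift-reduce conflicts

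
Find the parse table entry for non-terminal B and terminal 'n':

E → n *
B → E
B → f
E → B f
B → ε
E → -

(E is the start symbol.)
B → E

To find M[B, 'n'], we find productions for B where 'n' is in the predict set (PREDICT(N → α) = (FIRST(α) \ {ε}) ∪ (FOLLOW(N) if α ⇒* ε)).

Relevant sets:
  FIRST(E) = { '-', 'f', 'n' }
  FOLLOW(B) = { 'f' }

B → E: PREDICT = { '-', 'f', 'n' }
  'n' is in predict set, so this production goes in M[B, 'n']
B → f: PREDICT = { 'f' }
B → ε: PREDICT = { 'f' }

M[B, 'n'] = B → E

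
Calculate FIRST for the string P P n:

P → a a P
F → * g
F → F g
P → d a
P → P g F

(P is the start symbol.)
{ 'a', 'd' }

FIRST sets of the non-terminals involved (from the grammar, by fixed-point iteration):
  FIRST(P) = { 'a', 'd' }

To compute FIRST(P P n), process the symbols left to right:
Symbol P is a non-terminal. Add FIRST(P) \ {ε} = { 'a', 'd' }
P is not nullable (ε ∉ FIRST(P)), so stop here.
FIRST(P P n) = { 'a', 'd' }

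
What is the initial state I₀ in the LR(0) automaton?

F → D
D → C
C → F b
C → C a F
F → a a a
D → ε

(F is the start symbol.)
First, augment the grammar with F' → F
I₀ = CLOSURE({ [F' → . F] }):
  [F' → . F] has the dot before F: add [F → . D], [F → . a a a]
  [F → . D] has the dot before D: add [D → . C], [D → .]
  [D → . C] has the dot before C: add [C → . F b], [C → . C a F]
No further items can be added.

I₀ = { [C → . C a F], [C → . F b], [D → . C], [D → .], [F → . D], [F → . a a a], [F' → . F] }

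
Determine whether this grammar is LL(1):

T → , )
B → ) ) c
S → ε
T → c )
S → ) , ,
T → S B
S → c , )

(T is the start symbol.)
A grammar is LL(1) if for each non-terminal N with multiple productions, the predict sets of those productions are pairwise disjoint, where PREDICT(N → α) = (FIRST(α) \ {ε}) ∪ (FOLLOW(N) if α ⇒* ε).

Relevant sets:
  FIRST(S) = { ')', 'c', ε }
  FIRST(B) = { ')' }
  FOLLOW(S) = { ')' }

For T:
  PREDICT(T → ',' ')') = { ',' }
  PREDICT(T → c ')') = { 'c' }
  PREDICT(T → S B) = { ')', 'c' }
For S:
  PREDICT(S → ε) = { ')' }
  PREDICT(S → ')' ',' ',') = { ')' }
  PREDICT(S → c ',' ')') = { 'c' }
B has a single production, so nothing to check there.

Conflict found: Predict set conflict for T: { 'c' }
The grammar is NOT LL(1).

Answer: No. Predict set conflict for T: { 'c' }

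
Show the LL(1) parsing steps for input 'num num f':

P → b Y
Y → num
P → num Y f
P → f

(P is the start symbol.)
LL(1) parsing maintains a stack (initially the start symbol over $) and the input. At each step: if the stack top is a terminal, match it against the current input token; if it is a non-terminal N, replace it with the RHS of M[N, lookahead] (the unique production whose predict set contains the lookahead).

Stack is shown with the top on the left.

Stack      Input        Action
------------------------------
P $        num num f $  output P → num Y f
num Y f $  num num f $  match 'num'
Y f $      num f $      output Y → num
num f $    num f $      match 'num'
f $        f $          match 'f'
$          $            accept

The string is accepted.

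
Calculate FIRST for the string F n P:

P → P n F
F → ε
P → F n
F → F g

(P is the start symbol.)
FIRST sets of the non-terminals involved (from the grammar, by fixed-point iteration):
  FIRST(F) = { 'g', ε }

To compute FIRST(F n P), process the symbols left to right:
Symbol F is a non-terminal. Add FIRST(F) \ {ε} = { 'g' }
F is nullable (ε ∈ FIRST(F)), continue to the next symbol.
Symbol n is a terminal. Add 'n' and stop.
FIRST(F n P) = { 'g', 'n' }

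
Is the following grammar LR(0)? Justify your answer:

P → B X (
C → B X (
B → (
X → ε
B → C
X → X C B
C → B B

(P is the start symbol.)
A grammar is LR(0) if no state in the canonical LR(0) collection has:
  - both a shift item (dot before a terminal) and a complete item (shift-reduce conflict), or
  - two or more complete items (reduce-reduce conflict; the accept item [P' → P .] counts as a complete item here).

Augment with P' → P and build the canonical LR(0) collection (I0 = CLOSURE({[P' → . P]}), then GOTO on every symbol after a dot until no new states appear). It has 13 states:
  I0: { [B → . (], [B → . C], [C → . B B], [C → . B X (], [P → . B X (], [P' → . P] }  — shift
  I1: { [B → ( .] }  — reduce
  I2: { [B → . (], [B → . C], [C → . B B], [C → . B X (], [C → B . B], [C → B . X (], [P → B . X (], [X → . X C B], [X → .] }  — shift, reduce
  I3: { [B → C .] }  — reduce
  I4: { [P' → P .] }  — accept
  I5: { [B → . (], [B → . C], [C → . B B], [C → . B X (], [C → B . B], [C → B . X (], [C → B B .], [X → . X C B], [X → .] }  — shift, 2 reduces
  I6: { [B → . (], [B → . C], [C → . B B], [C → . B X (], [C → B X . (], [P → B X . (], [X → X . C B] }  — shift
  I7: { [B → ( .], [C → B X ( .], [P → B X ( .] }  — 3 reduces
  I8: { [B → . (], [B → . C], [C → . B B], [C → . B X (], [C → B . B], [C → B . X (], [X → . X C B], [X → .] }  — shift, reduce
  I9: { [B → . (], [B → . C], [B → C .], [C → . B B], [C → . B X (], [X → X C . B] }  — shift, reduce
  I10: { [B → . (], [B → . C], [C → . B B], [C → . B X (], [C → B . B], [C → B . X (], [X → . X C B], [X → .], [X → X C B .] }  — shift, 2 reduces
  I11: { [B → . (], [B → . C], [C → . B B], [C → . B X (], [C → B X . (], [X → X . C B] }  — shift
  I12: { [B → ( .], [C → B X ( .] }  — 2 reduces

Conflict in state I2:
  Shift-reduce conflict between [X → .] and [B → . (]
So the grammar is NOT LR(0).

Answer: No. Shift-reduce conflict between [X → .] and [B → . (]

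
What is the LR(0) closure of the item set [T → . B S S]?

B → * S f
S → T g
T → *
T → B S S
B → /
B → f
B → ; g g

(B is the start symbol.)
To compute CLOSURE, for each item [A → α.Bβ] where B is a non-terminal, add [B → .γ] for all productions B → γ; repeat for the newly added items until nothing changes.

Start with: [T → . B S S]
  [T → . B S S] has the dot before B: add [B → . * S f], [B → . /], [B → . f], [B → . ; g g]
No further items can be added.

CLOSURE = { [B → . * S f], [B → . /], [B → . ; g g], [B → . f], [T → . B S S] }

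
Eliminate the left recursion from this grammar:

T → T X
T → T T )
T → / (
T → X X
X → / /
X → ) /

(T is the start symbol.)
T → / ( T'
T → X X T'
T' → X T'
T' → T ) T'
T' → ε
X → / /
X → ) /

T is directly left-recursive. The standard transformation for
  A → A α₁ | ... | A α_m | β₁ | ... | β_n
is
  A  → β₁ A' | ... | β_n A'
  A' → α₁ A' | ... | α_m A' | ε

T → / ( becomes T → / ( T'
T → X X becomes T → X X T'
T → T X becomes T' → X T'
T → T T ) becomes T' → T ) T'
Add T' → ε

Productions for other non-terminals are unchanged:
  X → / /
  X → ) /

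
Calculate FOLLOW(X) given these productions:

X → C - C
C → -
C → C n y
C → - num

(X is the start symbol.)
X is the start symbol, so $ ∈ FOLLOW(X).
X does not occur on any right-hand side.

Taking the union: FOLLOW(X) = { $ }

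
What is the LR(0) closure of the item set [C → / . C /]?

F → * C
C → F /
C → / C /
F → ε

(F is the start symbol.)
{ [C → . / C /], [C → . F /], [C → / . C /], [F → . * C], [F → .] }

To compute CLOSURE, for each item [A → α.Bβ] where B is a non-terminal, add [B → .γ] for all productions B → γ; repeat for the newly added items until nothing changes.

Start with: [C → / . C /]
  [C → / . C /] has the dot before C: add [C → . F /], [C → . / C /]
  [C → . F /] has the dot before F: add [F → . * C], [F → .]
No further items can be added.

CLOSURE = { [C → . / C /], [C → . F /], [C → / . C /], [F → . * C], [F → .] }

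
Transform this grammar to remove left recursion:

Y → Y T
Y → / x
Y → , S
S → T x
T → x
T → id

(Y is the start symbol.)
Y → / x Y'
Y → , S Y'
Y' → T Y'
Y' → ε
S → T x
T → x
T → id

Y is directly left-recursive. The standard transformation for
  A → A α₁ | ... | A α_m | β₁ | ... | β_n
is
  A  → β₁ A' | ... | β_n A'
  A' → α₁ A' | ... | α_m A' | ε

Y → / x becomes Y → / x Y'
Y → , S becomes Y → , S Y'
Y → Y T becomes Y' → T Y'
Add Y' → ε

Productions for other non-terminals are unchanged:
  S → T x
  T → x
  T → id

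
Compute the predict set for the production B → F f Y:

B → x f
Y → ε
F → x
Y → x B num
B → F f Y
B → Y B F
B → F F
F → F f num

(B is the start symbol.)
PREDICT(B → F f Y) = (FIRST(RHS) \ {ε}) ∪ (FOLLOW(B) if ε ∈ FIRST(RHS), i.e. RHS ⇒* ε)
FIRST(F) = { 'x' }
FIRST(F f Y) = { 'x' }
ε ∉ FIRST(F f Y), so FOLLOW(B) is not added.
PREDICT(B → F f Y) = { 'x' }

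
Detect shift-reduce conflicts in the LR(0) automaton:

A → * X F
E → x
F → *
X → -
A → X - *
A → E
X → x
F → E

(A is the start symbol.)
A shift-reduce conflict occurs when an LR(0) state has both:
  - a complete (reduce) item [A → α .] (dot at the end), and
  - a shift item [B → β . c γ] (dot before a terminal).

Augment with A' → A and build the canonical LR(0) collection (I0 = CLOSURE({[A' → . A]}), then GOTO on every symbol after a dot until no new states appear). It has 15 states:
  I0: { [A → . * X F], [A → . E], [A → . X - *], [A' → . A], [E → . x], [X → . -], [X → . x] }  — shift
  I1: { [A → * . X F], [X → . -], [X → . x] }  — shift
  I2: { [X → - .] }  — reduce
  I3: { [A' → A .] }  — accept
  I4: { [A → E .] }  — reduce
  I5: { [A → X . - *] }  — shift
  I6: { [E → x .], [X → x .] }  — 2 reduces
  I7: { [A → X - . *] }  — shift
  I8: { [A → X - * .] }  — reduce
  I9: { [A → * X . F], [E → . x], [F → . *], [F → . E] }  — shift
  I10: { [X → x .] }  — reduce
  I11: { [F → * .] }  — reduce
  I12: { [F → E .] }  — reduce
  I13: { [A → * X F .] }  — reduce
  I14: { [E → x .] }  — reduce

No state contains both a complete item and a shift item.

Answer: No shift-reduce conflicts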